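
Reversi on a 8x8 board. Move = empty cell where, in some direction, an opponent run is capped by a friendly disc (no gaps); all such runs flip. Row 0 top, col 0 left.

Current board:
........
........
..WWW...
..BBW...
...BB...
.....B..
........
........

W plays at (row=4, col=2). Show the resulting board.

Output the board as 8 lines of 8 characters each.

Answer: ........
........
..WWW...
..WWW...
..WBB...
.....B..
........
........

Derivation:
Place W at (4,2); scan 8 dirs for brackets.
Dir NW: first cell '.' (not opp) -> no flip
Dir N: opp run (3,2) capped by W -> flip
Dir NE: opp run (3,3) capped by W -> flip
Dir W: first cell '.' (not opp) -> no flip
Dir E: opp run (4,3) (4,4), next='.' -> no flip
Dir SW: first cell '.' (not opp) -> no flip
Dir S: first cell '.' (not opp) -> no flip
Dir SE: first cell '.' (not opp) -> no flip
All flips: (3,2) (3,3)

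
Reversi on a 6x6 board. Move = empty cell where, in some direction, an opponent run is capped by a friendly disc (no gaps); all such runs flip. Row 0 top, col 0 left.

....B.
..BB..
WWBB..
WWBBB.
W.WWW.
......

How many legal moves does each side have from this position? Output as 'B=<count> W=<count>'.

Answer: B=6 W=6

Derivation:
-- B to move --
(1,0): flips 1 -> legal
(1,1): no bracket -> illegal
(3,5): no bracket -> illegal
(4,1): no bracket -> illegal
(4,5): no bracket -> illegal
(5,0): no bracket -> illegal
(5,1): flips 1 -> legal
(5,2): flips 2 -> legal
(5,3): flips 1 -> legal
(5,4): flips 2 -> legal
(5,5): flips 1 -> legal
B mobility = 6
-- W to move --
(0,1): no bracket -> illegal
(0,2): flips 3 -> legal
(0,3): flips 4 -> legal
(0,5): no bracket -> illegal
(1,1): flips 2 -> legal
(1,4): no bracket -> illegal
(1,5): no bracket -> illegal
(2,4): flips 4 -> legal
(2,5): flips 1 -> legal
(3,5): flips 3 -> legal
(4,1): no bracket -> illegal
(4,5): no bracket -> illegal
W mobility = 6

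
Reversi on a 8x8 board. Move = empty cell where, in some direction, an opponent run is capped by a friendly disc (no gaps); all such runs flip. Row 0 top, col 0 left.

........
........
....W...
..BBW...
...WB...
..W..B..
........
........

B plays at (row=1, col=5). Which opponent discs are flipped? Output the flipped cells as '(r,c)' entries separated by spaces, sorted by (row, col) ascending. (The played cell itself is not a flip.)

Dir NW: first cell '.' (not opp) -> no flip
Dir N: first cell '.' (not opp) -> no flip
Dir NE: first cell '.' (not opp) -> no flip
Dir W: first cell '.' (not opp) -> no flip
Dir E: first cell '.' (not opp) -> no flip
Dir SW: opp run (2,4) capped by B -> flip
Dir S: first cell '.' (not opp) -> no flip
Dir SE: first cell '.' (not opp) -> no flip

Answer: (2,4)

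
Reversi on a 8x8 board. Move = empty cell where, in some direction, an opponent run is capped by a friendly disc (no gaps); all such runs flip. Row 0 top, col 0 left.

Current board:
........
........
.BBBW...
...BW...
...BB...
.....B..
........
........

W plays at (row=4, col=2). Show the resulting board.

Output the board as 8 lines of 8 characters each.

Place W at (4,2); scan 8 dirs for brackets.
Dir NW: first cell '.' (not opp) -> no flip
Dir N: first cell '.' (not opp) -> no flip
Dir NE: opp run (3,3) capped by W -> flip
Dir W: first cell '.' (not opp) -> no flip
Dir E: opp run (4,3) (4,4), next='.' -> no flip
Dir SW: first cell '.' (not opp) -> no flip
Dir S: first cell '.' (not opp) -> no flip
Dir SE: first cell '.' (not opp) -> no flip
All flips: (3,3)

Answer: ........
........
.BBBW...
...WW...
..WBB...
.....B..
........
........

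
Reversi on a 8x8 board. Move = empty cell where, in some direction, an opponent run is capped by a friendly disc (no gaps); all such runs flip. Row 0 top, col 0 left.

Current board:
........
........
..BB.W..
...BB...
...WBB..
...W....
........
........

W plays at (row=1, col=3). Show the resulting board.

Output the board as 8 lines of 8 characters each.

Answer: ........
...W....
..BW.W..
...WB...
...WBB..
...W....
........
........

Derivation:
Place W at (1,3); scan 8 dirs for brackets.
Dir NW: first cell '.' (not opp) -> no flip
Dir N: first cell '.' (not opp) -> no flip
Dir NE: first cell '.' (not opp) -> no flip
Dir W: first cell '.' (not opp) -> no flip
Dir E: first cell '.' (not opp) -> no flip
Dir SW: opp run (2,2), next='.' -> no flip
Dir S: opp run (2,3) (3,3) capped by W -> flip
Dir SE: first cell '.' (not opp) -> no flip
All flips: (2,3) (3,3)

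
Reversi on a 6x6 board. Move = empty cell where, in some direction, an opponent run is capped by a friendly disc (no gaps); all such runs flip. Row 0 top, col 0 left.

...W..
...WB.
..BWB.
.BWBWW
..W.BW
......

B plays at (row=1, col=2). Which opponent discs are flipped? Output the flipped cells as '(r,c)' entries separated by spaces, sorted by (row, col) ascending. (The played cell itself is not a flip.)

Answer: (1,3)

Derivation:
Dir NW: first cell '.' (not opp) -> no flip
Dir N: first cell '.' (not opp) -> no flip
Dir NE: opp run (0,3), next=edge -> no flip
Dir W: first cell '.' (not opp) -> no flip
Dir E: opp run (1,3) capped by B -> flip
Dir SW: first cell '.' (not opp) -> no flip
Dir S: first cell 'B' (not opp) -> no flip
Dir SE: opp run (2,3) (3,4) (4,5), next=edge -> no flip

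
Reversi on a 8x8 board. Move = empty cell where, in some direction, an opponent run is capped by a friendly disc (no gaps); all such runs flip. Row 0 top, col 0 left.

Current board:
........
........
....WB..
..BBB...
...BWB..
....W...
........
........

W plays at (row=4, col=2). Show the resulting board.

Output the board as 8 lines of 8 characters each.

Place W at (4,2); scan 8 dirs for brackets.
Dir NW: first cell '.' (not opp) -> no flip
Dir N: opp run (3,2), next='.' -> no flip
Dir NE: opp run (3,3) capped by W -> flip
Dir W: first cell '.' (not opp) -> no flip
Dir E: opp run (4,3) capped by W -> flip
Dir SW: first cell '.' (not opp) -> no flip
Dir S: first cell '.' (not opp) -> no flip
Dir SE: first cell '.' (not opp) -> no flip
All flips: (3,3) (4,3)

Answer: ........
........
....WB..
..BWB...
..WWWB..
....W...
........
........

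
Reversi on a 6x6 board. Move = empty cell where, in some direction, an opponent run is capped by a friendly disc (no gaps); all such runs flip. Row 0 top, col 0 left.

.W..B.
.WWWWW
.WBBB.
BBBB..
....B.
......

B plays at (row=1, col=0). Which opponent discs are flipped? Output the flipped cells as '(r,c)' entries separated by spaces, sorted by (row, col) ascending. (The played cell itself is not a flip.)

Answer: (2,1)

Derivation:
Dir NW: edge -> no flip
Dir N: first cell '.' (not opp) -> no flip
Dir NE: opp run (0,1), next=edge -> no flip
Dir W: edge -> no flip
Dir E: opp run (1,1) (1,2) (1,3) (1,4) (1,5), next=edge -> no flip
Dir SW: edge -> no flip
Dir S: first cell '.' (not opp) -> no flip
Dir SE: opp run (2,1) capped by B -> flip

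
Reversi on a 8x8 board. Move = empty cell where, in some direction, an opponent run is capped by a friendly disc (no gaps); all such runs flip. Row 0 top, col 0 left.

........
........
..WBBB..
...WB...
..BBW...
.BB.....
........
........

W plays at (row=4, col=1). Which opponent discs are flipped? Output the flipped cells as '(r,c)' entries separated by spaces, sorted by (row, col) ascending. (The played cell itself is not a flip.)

Answer: (4,2) (4,3)

Derivation:
Dir NW: first cell '.' (not opp) -> no flip
Dir N: first cell '.' (not opp) -> no flip
Dir NE: first cell '.' (not opp) -> no flip
Dir W: first cell '.' (not opp) -> no flip
Dir E: opp run (4,2) (4,3) capped by W -> flip
Dir SW: first cell '.' (not opp) -> no flip
Dir S: opp run (5,1), next='.' -> no flip
Dir SE: opp run (5,2), next='.' -> no flip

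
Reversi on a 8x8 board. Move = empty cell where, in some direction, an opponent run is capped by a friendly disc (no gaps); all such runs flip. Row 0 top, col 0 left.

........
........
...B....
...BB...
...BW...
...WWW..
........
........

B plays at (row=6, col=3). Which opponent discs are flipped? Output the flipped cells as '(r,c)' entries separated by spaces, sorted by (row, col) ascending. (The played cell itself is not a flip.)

Dir NW: first cell '.' (not opp) -> no flip
Dir N: opp run (5,3) capped by B -> flip
Dir NE: opp run (5,4), next='.' -> no flip
Dir W: first cell '.' (not opp) -> no flip
Dir E: first cell '.' (not opp) -> no flip
Dir SW: first cell '.' (not opp) -> no flip
Dir S: first cell '.' (not opp) -> no flip
Dir SE: first cell '.' (not opp) -> no flip

Answer: (5,3)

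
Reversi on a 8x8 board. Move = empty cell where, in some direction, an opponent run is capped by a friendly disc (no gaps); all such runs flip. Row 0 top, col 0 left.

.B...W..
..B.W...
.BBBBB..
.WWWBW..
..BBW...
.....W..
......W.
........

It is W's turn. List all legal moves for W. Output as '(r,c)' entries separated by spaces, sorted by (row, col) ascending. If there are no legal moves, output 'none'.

(0,0): no bracket -> illegal
(0,2): flips 2 -> legal
(0,3): no bracket -> illegal
(1,0): flips 1 -> legal
(1,1): flips 2 -> legal
(1,3): flips 3 -> legal
(1,5): flips 2 -> legal
(1,6): no bracket -> illegal
(2,0): no bracket -> illegal
(2,6): no bracket -> illegal
(3,0): no bracket -> illegal
(3,6): flips 1 -> legal
(4,1): flips 2 -> legal
(4,5): no bracket -> illegal
(5,1): flips 1 -> legal
(5,2): flips 1 -> legal
(5,3): flips 2 -> legal
(5,4): flips 1 -> legal

Answer: (0,2) (1,0) (1,1) (1,3) (1,5) (3,6) (4,1) (5,1) (5,2) (5,3) (5,4)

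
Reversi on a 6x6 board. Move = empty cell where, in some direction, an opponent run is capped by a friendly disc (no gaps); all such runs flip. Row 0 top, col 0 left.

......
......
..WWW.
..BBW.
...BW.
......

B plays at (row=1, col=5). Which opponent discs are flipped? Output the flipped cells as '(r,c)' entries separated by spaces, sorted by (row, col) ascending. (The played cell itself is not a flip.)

Answer: (2,4)

Derivation:
Dir NW: first cell '.' (not opp) -> no flip
Dir N: first cell '.' (not opp) -> no flip
Dir NE: edge -> no flip
Dir W: first cell '.' (not opp) -> no flip
Dir E: edge -> no flip
Dir SW: opp run (2,4) capped by B -> flip
Dir S: first cell '.' (not opp) -> no flip
Dir SE: edge -> no flip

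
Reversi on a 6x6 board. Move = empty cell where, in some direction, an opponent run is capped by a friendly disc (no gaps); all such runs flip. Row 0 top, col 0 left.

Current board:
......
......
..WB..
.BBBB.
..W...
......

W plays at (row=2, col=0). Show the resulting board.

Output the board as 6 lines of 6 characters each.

Answer: ......
......
W.WB..
.WBBB.
..W...
......

Derivation:
Place W at (2,0); scan 8 dirs for brackets.
Dir NW: edge -> no flip
Dir N: first cell '.' (not opp) -> no flip
Dir NE: first cell '.' (not opp) -> no flip
Dir W: edge -> no flip
Dir E: first cell '.' (not opp) -> no flip
Dir SW: edge -> no flip
Dir S: first cell '.' (not opp) -> no flip
Dir SE: opp run (3,1) capped by W -> flip
All flips: (3,1)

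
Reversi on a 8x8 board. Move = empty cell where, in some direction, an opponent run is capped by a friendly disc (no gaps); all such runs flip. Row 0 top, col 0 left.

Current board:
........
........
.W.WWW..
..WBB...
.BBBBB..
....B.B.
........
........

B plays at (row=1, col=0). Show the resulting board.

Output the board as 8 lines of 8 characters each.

Place B at (1,0); scan 8 dirs for brackets.
Dir NW: edge -> no flip
Dir N: first cell '.' (not opp) -> no flip
Dir NE: first cell '.' (not opp) -> no flip
Dir W: edge -> no flip
Dir E: first cell '.' (not opp) -> no flip
Dir SW: edge -> no flip
Dir S: first cell '.' (not opp) -> no flip
Dir SE: opp run (2,1) (3,2) capped by B -> flip
All flips: (2,1) (3,2)

Answer: ........
B.......
.B.WWW..
..BBB...
.BBBBB..
....B.B.
........
........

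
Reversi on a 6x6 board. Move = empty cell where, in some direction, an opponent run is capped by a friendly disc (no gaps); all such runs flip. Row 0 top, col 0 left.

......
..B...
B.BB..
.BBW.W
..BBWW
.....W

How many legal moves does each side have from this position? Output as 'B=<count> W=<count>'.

Answer: B=2 W=6

Derivation:
-- B to move --
(2,4): flips 1 -> legal
(2,5): no bracket -> illegal
(3,4): flips 1 -> legal
(5,3): no bracket -> illegal
(5,4): no bracket -> illegal
B mobility = 2
-- W to move --
(0,1): no bracket -> illegal
(0,2): no bracket -> illegal
(0,3): no bracket -> illegal
(1,0): no bracket -> illegal
(1,1): flips 1 -> legal
(1,3): flips 1 -> legal
(1,4): no bracket -> illegal
(2,1): no bracket -> illegal
(2,4): no bracket -> illegal
(3,0): flips 2 -> legal
(3,4): no bracket -> illegal
(4,0): no bracket -> illegal
(4,1): flips 2 -> legal
(5,1): flips 1 -> legal
(5,2): no bracket -> illegal
(5,3): flips 1 -> legal
(5,4): no bracket -> illegal
W mobility = 6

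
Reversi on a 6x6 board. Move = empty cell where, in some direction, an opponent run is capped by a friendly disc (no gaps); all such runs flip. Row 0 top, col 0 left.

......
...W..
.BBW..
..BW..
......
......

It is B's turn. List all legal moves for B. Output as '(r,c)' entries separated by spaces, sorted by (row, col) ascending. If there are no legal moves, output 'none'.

(0,2): no bracket -> illegal
(0,3): no bracket -> illegal
(0,4): flips 1 -> legal
(1,2): no bracket -> illegal
(1,4): flips 1 -> legal
(2,4): flips 1 -> legal
(3,4): flips 1 -> legal
(4,2): no bracket -> illegal
(4,3): no bracket -> illegal
(4,4): flips 1 -> legal

Answer: (0,4) (1,4) (2,4) (3,4) (4,4)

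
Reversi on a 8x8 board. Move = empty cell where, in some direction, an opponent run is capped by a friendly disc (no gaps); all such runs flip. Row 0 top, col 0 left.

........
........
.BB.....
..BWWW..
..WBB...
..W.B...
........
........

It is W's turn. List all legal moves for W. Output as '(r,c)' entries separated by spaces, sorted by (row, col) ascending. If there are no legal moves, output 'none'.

Answer: (1,1) (1,2) (3,1) (4,5) (5,3) (5,5) (6,4)

Derivation:
(1,0): no bracket -> illegal
(1,1): flips 1 -> legal
(1,2): flips 2 -> legal
(1,3): no bracket -> illegal
(2,0): no bracket -> illegal
(2,3): no bracket -> illegal
(3,0): no bracket -> illegal
(3,1): flips 1 -> legal
(4,1): no bracket -> illegal
(4,5): flips 2 -> legal
(5,3): flips 2 -> legal
(5,5): flips 1 -> legal
(6,3): no bracket -> illegal
(6,4): flips 2 -> legal
(6,5): no bracket -> illegal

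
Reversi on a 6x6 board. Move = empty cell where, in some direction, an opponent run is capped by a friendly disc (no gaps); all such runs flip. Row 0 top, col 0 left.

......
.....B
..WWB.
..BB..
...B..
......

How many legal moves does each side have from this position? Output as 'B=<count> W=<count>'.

Answer: B=5 W=5

Derivation:
-- B to move --
(1,1): flips 1 -> legal
(1,2): flips 1 -> legal
(1,3): flips 1 -> legal
(1,4): flips 1 -> legal
(2,1): flips 2 -> legal
(3,1): no bracket -> illegal
(3,4): no bracket -> illegal
B mobility = 5
-- W to move --
(0,4): no bracket -> illegal
(0,5): no bracket -> illegal
(1,3): no bracket -> illegal
(1,4): no bracket -> illegal
(2,1): no bracket -> illegal
(2,5): flips 1 -> legal
(3,1): no bracket -> illegal
(3,4): no bracket -> illegal
(3,5): no bracket -> illegal
(4,1): flips 1 -> legal
(4,2): flips 1 -> legal
(4,4): flips 1 -> legal
(5,2): no bracket -> illegal
(5,3): flips 2 -> legal
(5,4): no bracket -> illegal
W mobility = 5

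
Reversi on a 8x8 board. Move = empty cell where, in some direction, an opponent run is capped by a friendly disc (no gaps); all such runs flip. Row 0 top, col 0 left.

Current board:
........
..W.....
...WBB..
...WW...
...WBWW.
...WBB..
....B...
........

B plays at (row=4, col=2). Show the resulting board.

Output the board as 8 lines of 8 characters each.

Answer: ........
..W.....
...WBB..
...BW...
..BBBWW.
...BBB..
....B...
........

Derivation:
Place B at (4,2); scan 8 dirs for brackets.
Dir NW: first cell '.' (not opp) -> no flip
Dir N: first cell '.' (not opp) -> no flip
Dir NE: opp run (3,3) capped by B -> flip
Dir W: first cell '.' (not opp) -> no flip
Dir E: opp run (4,3) capped by B -> flip
Dir SW: first cell '.' (not opp) -> no flip
Dir S: first cell '.' (not opp) -> no flip
Dir SE: opp run (5,3) capped by B -> flip
All flips: (3,3) (4,3) (5,3)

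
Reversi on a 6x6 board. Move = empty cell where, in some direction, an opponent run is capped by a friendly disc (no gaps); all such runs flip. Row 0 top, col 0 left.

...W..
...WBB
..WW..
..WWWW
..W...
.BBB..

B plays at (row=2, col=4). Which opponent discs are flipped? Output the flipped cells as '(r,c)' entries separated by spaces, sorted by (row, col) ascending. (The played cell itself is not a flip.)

Dir NW: opp run (1,3), next='.' -> no flip
Dir N: first cell 'B' (not opp) -> no flip
Dir NE: first cell 'B' (not opp) -> no flip
Dir W: opp run (2,3) (2,2), next='.' -> no flip
Dir E: first cell '.' (not opp) -> no flip
Dir SW: opp run (3,3) (4,2) capped by B -> flip
Dir S: opp run (3,4), next='.' -> no flip
Dir SE: opp run (3,5), next=edge -> no flip

Answer: (3,3) (4,2)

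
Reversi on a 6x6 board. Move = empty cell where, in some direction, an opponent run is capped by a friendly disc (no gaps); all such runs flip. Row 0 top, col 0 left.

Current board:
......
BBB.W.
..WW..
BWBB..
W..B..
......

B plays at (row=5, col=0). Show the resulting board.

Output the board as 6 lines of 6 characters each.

Place B at (5,0); scan 8 dirs for brackets.
Dir NW: edge -> no flip
Dir N: opp run (4,0) capped by B -> flip
Dir NE: first cell '.' (not opp) -> no flip
Dir W: edge -> no flip
Dir E: first cell '.' (not opp) -> no flip
Dir SW: edge -> no flip
Dir S: edge -> no flip
Dir SE: edge -> no flip
All flips: (4,0)

Answer: ......
BBB.W.
..WW..
BWBB..
B..B..
B.....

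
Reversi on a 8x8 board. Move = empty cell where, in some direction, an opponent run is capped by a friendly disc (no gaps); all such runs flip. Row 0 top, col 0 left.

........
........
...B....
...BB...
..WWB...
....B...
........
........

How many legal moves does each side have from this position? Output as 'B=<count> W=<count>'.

-- B to move --
(3,1): no bracket -> illegal
(3,2): flips 1 -> legal
(4,1): flips 2 -> legal
(5,1): flips 1 -> legal
(5,2): flips 1 -> legal
(5,3): flips 1 -> legal
B mobility = 5
-- W to move --
(1,2): no bracket -> illegal
(1,3): flips 2 -> legal
(1,4): no bracket -> illegal
(2,2): no bracket -> illegal
(2,4): flips 1 -> legal
(2,5): flips 1 -> legal
(3,2): no bracket -> illegal
(3,5): no bracket -> illegal
(4,5): flips 1 -> legal
(5,3): no bracket -> illegal
(5,5): no bracket -> illegal
(6,3): no bracket -> illegal
(6,4): no bracket -> illegal
(6,5): flips 1 -> legal
W mobility = 5

Answer: B=5 W=5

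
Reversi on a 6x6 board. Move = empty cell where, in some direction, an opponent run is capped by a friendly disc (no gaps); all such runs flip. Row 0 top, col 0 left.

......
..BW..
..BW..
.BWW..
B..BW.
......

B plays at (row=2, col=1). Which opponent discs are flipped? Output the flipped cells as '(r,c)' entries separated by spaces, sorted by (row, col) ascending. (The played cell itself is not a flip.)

Dir NW: first cell '.' (not opp) -> no flip
Dir N: first cell '.' (not opp) -> no flip
Dir NE: first cell 'B' (not opp) -> no flip
Dir W: first cell '.' (not opp) -> no flip
Dir E: first cell 'B' (not opp) -> no flip
Dir SW: first cell '.' (not opp) -> no flip
Dir S: first cell 'B' (not opp) -> no flip
Dir SE: opp run (3,2) capped by B -> flip

Answer: (3,2)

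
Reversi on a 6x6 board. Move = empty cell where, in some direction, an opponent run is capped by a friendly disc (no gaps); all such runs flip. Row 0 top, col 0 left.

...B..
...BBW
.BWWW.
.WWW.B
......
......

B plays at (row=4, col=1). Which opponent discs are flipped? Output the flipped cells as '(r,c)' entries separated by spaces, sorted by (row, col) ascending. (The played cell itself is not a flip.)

Dir NW: first cell '.' (not opp) -> no flip
Dir N: opp run (3,1) capped by B -> flip
Dir NE: opp run (3,2) (2,3) capped by B -> flip
Dir W: first cell '.' (not opp) -> no flip
Dir E: first cell '.' (not opp) -> no flip
Dir SW: first cell '.' (not opp) -> no flip
Dir S: first cell '.' (not opp) -> no flip
Dir SE: first cell '.' (not opp) -> no flip

Answer: (2,3) (3,1) (3,2)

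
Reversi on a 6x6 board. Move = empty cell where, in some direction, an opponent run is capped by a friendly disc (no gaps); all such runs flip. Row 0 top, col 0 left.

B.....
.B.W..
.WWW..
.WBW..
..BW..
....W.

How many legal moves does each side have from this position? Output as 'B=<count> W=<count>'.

-- B to move --
(0,2): no bracket -> illegal
(0,3): no bracket -> illegal
(0,4): no bracket -> illegal
(1,0): flips 1 -> legal
(1,2): flips 1 -> legal
(1,4): flips 1 -> legal
(2,0): flips 1 -> legal
(2,4): flips 1 -> legal
(3,0): flips 1 -> legal
(3,4): flips 1 -> legal
(4,0): no bracket -> illegal
(4,1): flips 2 -> legal
(4,4): flips 3 -> legal
(4,5): no bracket -> illegal
(5,2): no bracket -> illegal
(5,3): no bracket -> illegal
(5,5): no bracket -> illegal
B mobility = 9
-- W to move --
(0,1): flips 1 -> legal
(0,2): no bracket -> illegal
(1,0): no bracket -> illegal
(1,2): no bracket -> illegal
(2,0): no bracket -> illegal
(4,1): flips 2 -> legal
(5,1): flips 1 -> legal
(5,2): flips 2 -> legal
(5,3): flips 1 -> legal
W mobility = 5

Answer: B=9 W=5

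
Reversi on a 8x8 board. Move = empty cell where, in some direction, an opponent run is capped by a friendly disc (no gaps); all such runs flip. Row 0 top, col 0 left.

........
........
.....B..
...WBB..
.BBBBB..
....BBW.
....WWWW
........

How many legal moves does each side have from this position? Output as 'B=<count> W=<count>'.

-- B to move --
(2,2): flips 1 -> legal
(2,3): flips 1 -> legal
(2,4): flips 1 -> legal
(3,2): flips 1 -> legal
(4,6): no bracket -> illegal
(4,7): no bracket -> illegal
(5,3): no bracket -> illegal
(5,7): flips 1 -> legal
(6,3): no bracket -> illegal
(7,3): flips 1 -> legal
(7,4): flips 1 -> legal
(7,5): flips 1 -> legal
(7,6): flips 1 -> legal
(7,7): flips 1 -> legal
B mobility = 10
-- W to move --
(1,4): no bracket -> illegal
(1,5): flips 4 -> legal
(1,6): no bracket -> illegal
(2,3): flips 2 -> legal
(2,4): flips 3 -> legal
(2,6): no bracket -> illegal
(3,0): no bracket -> illegal
(3,1): no bracket -> illegal
(3,2): flips 2 -> legal
(3,6): flips 2 -> legal
(4,0): no bracket -> illegal
(4,6): flips 1 -> legal
(5,0): no bracket -> illegal
(5,1): flips 1 -> legal
(5,2): no bracket -> illegal
(5,3): flips 3 -> legal
(6,3): no bracket -> illegal
W mobility = 8

Answer: B=10 W=8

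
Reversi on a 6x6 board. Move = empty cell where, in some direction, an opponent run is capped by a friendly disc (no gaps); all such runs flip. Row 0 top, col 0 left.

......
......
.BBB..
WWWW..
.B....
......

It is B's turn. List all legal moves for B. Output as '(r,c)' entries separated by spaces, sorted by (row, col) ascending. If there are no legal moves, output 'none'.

Answer: (4,0) (4,2) (4,3) (4,4)

Derivation:
(2,0): no bracket -> illegal
(2,4): no bracket -> illegal
(3,4): no bracket -> illegal
(4,0): flips 1 -> legal
(4,2): flips 1 -> legal
(4,3): flips 2 -> legal
(4,4): flips 1 -> legal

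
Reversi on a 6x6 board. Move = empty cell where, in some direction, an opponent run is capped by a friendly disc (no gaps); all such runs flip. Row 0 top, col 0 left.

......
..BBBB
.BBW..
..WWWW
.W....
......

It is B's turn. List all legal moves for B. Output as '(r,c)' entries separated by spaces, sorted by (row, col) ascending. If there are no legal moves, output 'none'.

(2,4): flips 1 -> legal
(2,5): no bracket -> illegal
(3,0): no bracket -> illegal
(3,1): no bracket -> illegal
(4,0): no bracket -> illegal
(4,2): flips 1 -> legal
(4,3): flips 3 -> legal
(4,4): flips 1 -> legal
(4,5): flips 2 -> legal
(5,0): flips 3 -> legal
(5,1): no bracket -> illegal
(5,2): no bracket -> illegal

Answer: (2,4) (4,2) (4,3) (4,4) (4,5) (5,0)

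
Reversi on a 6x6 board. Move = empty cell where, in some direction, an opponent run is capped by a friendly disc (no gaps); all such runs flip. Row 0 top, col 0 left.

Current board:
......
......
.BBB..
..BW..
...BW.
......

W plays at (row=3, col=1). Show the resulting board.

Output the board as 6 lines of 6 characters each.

Place W at (3,1); scan 8 dirs for brackets.
Dir NW: first cell '.' (not opp) -> no flip
Dir N: opp run (2,1), next='.' -> no flip
Dir NE: opp run (2,2), next='.' -> no flip
Dir W: first cell '.' (not opp) -> no flip
Dir E: opp run (3,2) capped by W -> flip
Dir SW: first cell '.' (not opp) -> no flip
Dir S: first cell '.' (not opp) -> no flip
Dir SE: first cell '.' (not opp) -> no flip
All flips: (3,2)

Answer: ......
......
.BBB..
.WWW..
...BW.
......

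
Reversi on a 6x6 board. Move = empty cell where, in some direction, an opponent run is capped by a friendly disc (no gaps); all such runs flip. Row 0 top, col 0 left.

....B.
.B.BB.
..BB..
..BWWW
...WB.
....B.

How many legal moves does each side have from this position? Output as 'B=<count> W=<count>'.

-- B to move --
(2,4): flips 1 -> legal
(2,5): no bracket -> illegal
(4,2): flips 1 -> legal
(4,5): flips 1 -> legal
(5,2): no bracket -> illegal
(5,3): flips 2 -> legal
B mobility = 4
-- W to move --
(0,0): flips 2 -> legal
(0,1): no bracket -> illegal
(0,2): no bracket -> illegal
(0,3): flips 2 -> legal
(0,5): no bracket -> illegal
(1,0): no bracket -> illegal
(1,2): flips 1 -> legal
(1,5): no bracket -> illegal
(2,0): no bracket -> illegal
(2,1): flips 1 -> legal
(2,4): no bracket -> illegal
(2,5): no bracket -> illegal
(3,1): flips 1 -> legal
(4,1): no bracket -> illegal
(4,2): no bracket -> illegal
(4,5): flips 1 -> legal
(5,3): flips 1 -> legal
(5,5): flips 1 -> legal
W mobility = 8

Answer: B=4 W=8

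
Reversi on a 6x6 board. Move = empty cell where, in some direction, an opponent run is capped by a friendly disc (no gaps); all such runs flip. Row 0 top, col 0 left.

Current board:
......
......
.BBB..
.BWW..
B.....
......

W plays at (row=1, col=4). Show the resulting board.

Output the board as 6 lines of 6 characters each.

Place W at (1,4); scan 8 dirs for brackets.
Dir NW: first cell '.' (not opp) -> no flip
Dir N: first cell '.' (not opp) -> no flip
Dir NE: first cell '.' (not opp) -> no flip
Dir W: first cell '.' (not opp) -> no flip
Dir E: first cell '.' (not opp) -> no flip
Dir SW: opp run (2,3) capped by W -> flip
Dir S: first cell '.' (not opp) -> no flip
Dir SE: first cell '.' (not opp) -> no flip
All flips: (2,3)

Answer: ......
....W.
.BBW..
.BWW..
B.....
......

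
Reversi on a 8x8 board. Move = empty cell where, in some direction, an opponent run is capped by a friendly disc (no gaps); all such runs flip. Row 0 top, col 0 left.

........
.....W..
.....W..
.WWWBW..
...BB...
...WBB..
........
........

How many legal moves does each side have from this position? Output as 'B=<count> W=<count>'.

Answer: B=10 W=4

Derivation:
-- B to move --
(0,4): no bracket -> illegal
(0,5): no bracket -> illegal
(0,6): no bracket -> illegal
(1,4): no bracket -> illegal
(1,6): flips 1 -> legal
(2,0): no bracket -> illegal
(2,1): flips 1 -> legal
(2,2): flips 1 -> legal
(2,3): flips 1 -> legal
(2,4): no bracket -> illegal
(2,6): flips 1 -> legal
(3,0): flips 3 -> legal
(3,6): flips 1 -> legal
(4,0): no bracket -> illegal
(4,1): no bracket -> illegal
(4,2): no bracket -> illegal
(4,5): no bracket -> illegal
(4,6): no bracket -> illegal
(5,2): flips 1 -> legal
(6,2): flips 1 -> legal
(6,3): flips 1 -> legal
(6,4): no bracket -> illegal
B mobility = 10
-- W to move --
(2,3): no bracket -> illegal
(2,4): no bracket -> illegal
(4,2): no bracket -> illegal
(4,5): no bracket -> illegal
(4,6): no bracket -> illegal
(5,2): flips 2 -> legal
(5,6): flips 2 -> legal
(6,3): no bracket -> illegal
(6,4): no bracket -> illegal
(6,5): flips 2 -> legal
(6,6): flips 2 -> legal
W mobility = 4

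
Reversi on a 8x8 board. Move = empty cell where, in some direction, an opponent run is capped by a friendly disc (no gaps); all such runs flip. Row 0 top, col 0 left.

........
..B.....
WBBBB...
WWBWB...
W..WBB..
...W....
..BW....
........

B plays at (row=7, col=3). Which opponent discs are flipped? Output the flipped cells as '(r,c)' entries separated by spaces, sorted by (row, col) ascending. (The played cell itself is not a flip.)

Answer: (3,3) (4,3) (5,3) (6,3)

Derivation:
Dir NW: first cell 'B' (not opp) -> no flip
Dir N: opp run (6,3) (5,3) (4,3) (3,3) capped by B -> flip
Dir NE: first cell '.' (not opp) -> no flip
Dir W: first cell '.' (not opp) -> no flip
Dir E: first cell '.' (not opp) -> no flip
Dir SW: edge -> no flip
Dir S: edge -> no flip
Dir SE: edge -> no flip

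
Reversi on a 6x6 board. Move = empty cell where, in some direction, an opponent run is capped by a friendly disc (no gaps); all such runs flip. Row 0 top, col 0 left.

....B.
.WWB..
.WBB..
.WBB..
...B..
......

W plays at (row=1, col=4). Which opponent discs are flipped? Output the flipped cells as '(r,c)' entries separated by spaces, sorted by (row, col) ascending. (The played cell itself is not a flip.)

Dir NW: first cell '.' (not opp) -> no flip
Dir N: opp run (0,4), next=edge -> no flip
Dir NE: first cell '.' (not opp) -> no flip
Dir W: opp run (1,3) capped by W -> flip
Dir E: first cell '.' (not opp) -> no flip
Dir SW: opp run (2,3) (3,2), next='.' -> no flip
Dir S: first cell '.' (not opp) -> no flip
Dir SE: first cell '.' (not opp) -> no flip

Answer: (1,3)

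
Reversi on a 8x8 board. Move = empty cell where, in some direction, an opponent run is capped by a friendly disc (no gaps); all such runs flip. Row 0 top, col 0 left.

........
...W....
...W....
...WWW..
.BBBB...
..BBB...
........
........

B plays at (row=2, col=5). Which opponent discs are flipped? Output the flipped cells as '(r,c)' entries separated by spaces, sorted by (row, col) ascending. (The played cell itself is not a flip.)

Answer: (3,4)

Derivation:
Dir NW: first cell '.' (not opp) -> no flip
Dir N: first cell '.' (not opp) -> no flip
Dir NE: first cell '.' (not opp) -> no flip
Dir W: first cell '.' (not opp) -> no flip
Dir E: first cell '.' (not opp) -> no flip
Dir SW: opp run (3,4) capped by B -> flip
Dir S: opp run (3,5), next='.' -> no flip
Dir SE: first cell '.' (not opp) -> no flip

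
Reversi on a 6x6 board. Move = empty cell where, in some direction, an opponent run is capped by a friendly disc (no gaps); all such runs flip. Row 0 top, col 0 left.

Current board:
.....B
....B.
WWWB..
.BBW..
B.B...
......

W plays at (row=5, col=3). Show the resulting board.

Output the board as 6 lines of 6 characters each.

Answer: .....B
....B.
WWWB..
.WBW..
B.W...
...W..

Derivation:
Place W at (5,3); scan 8 dirs for brackets.
Dir NW: opp run (4,2) (3,1) capped by W -> flip
Dir N: first cell '.' (not opp) -> no flip
Dir NE: first cell '.' (not opp) -> no flip
Dir W: first cell '.' (not opp) -> no flip
Dir E: first cell '.' (not opp) -> no flip
Dir SW: edge -> no flip
Dir S: edge -> no flip
Dir SE: edge -> no flip
All flips: (3,1) (4,2)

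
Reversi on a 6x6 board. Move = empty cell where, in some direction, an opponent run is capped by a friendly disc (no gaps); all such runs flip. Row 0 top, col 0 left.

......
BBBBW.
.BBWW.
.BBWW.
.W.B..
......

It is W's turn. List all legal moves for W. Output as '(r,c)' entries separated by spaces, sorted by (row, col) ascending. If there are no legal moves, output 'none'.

Answer: (0,0) (0,1) (0,2) (0,3) (2,0) (3,0) (5,2) (5,3)

Derivation:
(0,0): flips 2 -> legal
(0,1): flips 4 -> legal
(0,2): flips 1 -> legal
(0,3): flips 1 -> legal
(0,4): no bracket -> illegal
(2,0): flips 2 -> legal
(3,0): flips 2 -> legal
(4,0): no bracket -> illegal
(4,2): no bracket -> illegal
(4,4): no bracket -> illegal
(5,2): flips 1 -> legal
(5,3): flips 1 -> legal
(5,4): no bracket -> illegal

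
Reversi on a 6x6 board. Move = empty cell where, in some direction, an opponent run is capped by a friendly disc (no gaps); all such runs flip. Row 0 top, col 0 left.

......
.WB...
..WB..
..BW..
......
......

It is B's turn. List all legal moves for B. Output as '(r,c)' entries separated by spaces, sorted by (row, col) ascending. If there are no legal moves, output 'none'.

(0,0): no bracket -> illegal
(0,1): no bracket -> illegal
(0,2): no bracket -> illegal
(1,0): flips 1 -> legal
(1,3): no bracket -> illegal
(2,0): no bracket -> illegal
(2,1): flips 1 -> legal
(2,4): no bracket -> illegal
(3,1): no bracket -> illegal
(3,4): flips 1 -> legal
(4,2): no bracket -> illegal
(4,3): flips 1 -> legal
(4,4): no bracket -> illegal

Answer: (1,0) (2,1) (3,4) (4,3)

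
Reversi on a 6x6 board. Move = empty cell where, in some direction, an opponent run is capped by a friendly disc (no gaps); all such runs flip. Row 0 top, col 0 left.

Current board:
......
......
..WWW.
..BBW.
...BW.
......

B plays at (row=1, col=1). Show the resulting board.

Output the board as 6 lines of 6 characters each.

Place B at (1,1); scan 8 dirs for brackets.
Dir NW: first cell '.' (not opp) -> no flip
Dir N: first cell '.' (not opp) -> no flip
Dir NE: first cell '.' (not opp) -> no flip
Dir W: first cell '.' (not opp) -> no flip
Dir E: first cell '.' (not opp) -> no flip
Dir SW: first cell '.' (not opp) -> no flip
Dir S: first cell '.' (not opp) -> no flip
Dir SE: opp run (2,2) capped by B -> flip
All flips: (2,2)

Answer: ......
.B....
..BWW.
..BBW.
...BW.
......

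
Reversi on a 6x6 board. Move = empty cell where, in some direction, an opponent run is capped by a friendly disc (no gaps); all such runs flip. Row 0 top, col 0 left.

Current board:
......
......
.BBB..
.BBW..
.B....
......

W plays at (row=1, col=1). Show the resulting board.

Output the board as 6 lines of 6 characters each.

Answer: ......
.W....
.BWB..
.BBW..
.B....
......

Derivation:
Place W at (1,1); scan 8 dirs for brackets.
Dir NW: first cell '.' (not opp) -> no flip
Dir N: first cell '.' (not opp) -> no flip
Dir NE: first cell '.' (not opp) -> no flip
Dir W: first cell '.' (not opp) -> no flip
Dir E: first cell '.' (not opp) -> no flip
Dir SW: first cell '.' (not opp) -> no flip
Dir S: opp run (2,1) (3,1) (4,1), next='.' -> no flip
Dir SE: opp run (2,2) capped by W -> flip
All flips: (2,2)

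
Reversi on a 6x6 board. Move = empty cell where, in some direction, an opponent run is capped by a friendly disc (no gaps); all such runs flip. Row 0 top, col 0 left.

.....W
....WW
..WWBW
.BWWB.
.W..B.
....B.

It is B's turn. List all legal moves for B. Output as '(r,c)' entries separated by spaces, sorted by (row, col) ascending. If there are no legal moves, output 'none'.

Answer: (0,4) (1,1) (1,2) (1,3) (2,1) (4,2) (5,1)

Derivation:
(0,3): no bracket -> illegal
(0,4): flips 1 -> legal
(1,1): flips 2 -> legal
(1,2): flips 1 -> legal
(1,3): flips 1 -> legal
(2,1): flips 2 -> legal
(3,0): no bracket -> illegal
(3,5): no bracket -> illegal
(4,0): no bracket -> illegal
(4,2): flips 1 -> legal
(4,3): no bracket -> illegal
(5,0): no bracket -> illegal
(5,1): flips 1 -> legal
(5,2): no bracket -> illegal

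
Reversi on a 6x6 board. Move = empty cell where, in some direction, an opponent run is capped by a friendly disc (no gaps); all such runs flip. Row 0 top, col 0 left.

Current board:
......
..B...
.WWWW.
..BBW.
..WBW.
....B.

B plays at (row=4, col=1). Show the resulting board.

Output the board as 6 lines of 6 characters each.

Answer: ......
..B...
.WWWW.
..BBW.
.BBBW.
....B.

Derivation:
Place B at (4,1); scan 8 dirs for brackets.
Dir NW: first cell '.' (not opp) -> no flip
Dir N: first cell '.' (not opp) -> no flip
Dir NE: first cell 'B' (not opp) -> no flip
Dir W: first cell '.' (not opp) -> no flip
Dir E: opp run (4,2) capped by B -> flip
Dir SW: first cell '.' (not opp) -> no flip
Dir S: first cell '.' (not opp) -> no flip
Dir SE: first cell '.' (not opp) -> no flip
All flips: (4,2)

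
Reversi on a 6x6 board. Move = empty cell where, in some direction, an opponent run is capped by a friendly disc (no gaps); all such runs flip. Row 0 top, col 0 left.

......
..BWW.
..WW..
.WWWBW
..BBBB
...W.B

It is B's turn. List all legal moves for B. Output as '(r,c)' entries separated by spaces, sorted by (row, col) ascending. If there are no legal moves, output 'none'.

Answer: (0,3) (1,1) (1,5) (2,0) (2,1) (2,4) (2,5) (3,0)

Derivation:
(0,2): no bracket -> illegal
(0,3): flips 3 -> legal
(0,4): no bracket -> illegal
(0,5): no bracket -> illegal
(1,1): flips 2 -> legal
(1,5): flips 2 -> legal
(2,0): flips 1 -> legal
(2,1): flips 1 -> legal
(2,4): flips 1 -> legal
(2,5): flips 1 -> legal
(3,0): flips 3 -> legal
(4,0): no bracket -> illegal
(4,1): no bracket -> illegal
(5,2): no bracket -> illegal
(5,4): no bracket -> illegal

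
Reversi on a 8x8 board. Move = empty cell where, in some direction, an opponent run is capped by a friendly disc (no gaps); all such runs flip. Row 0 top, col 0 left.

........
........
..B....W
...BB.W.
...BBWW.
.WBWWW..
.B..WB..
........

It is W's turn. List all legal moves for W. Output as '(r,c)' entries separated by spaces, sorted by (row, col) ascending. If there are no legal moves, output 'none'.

(1,1): flips 3 -> legal
(1,2): no bracket -> illegal
(1,3): no bracket -> illegal
(2,1): no bracket -> illegal
(2,3): flips 3 -> legal
(2,4): flips 2 -> legal
(2,5): no bracket -> illegal
(3,1): no bracket -> illegal
(3,2): flips 1 -> legal
(3,5): flips 1 -> legal
(4,1): no bracket -> illegal
(4,2): flips 2 -> legal
(5,0): no bracket -> illegal
(5,6): no bracket -> illegal
(6,0): no bracket -> illegal
(6,2): no bracket -> illegal
(6,3): no bracket -> illegal
(6,6): flips 1 -> legal
(7,0): no bracket -> illegal
(7,1): flips 1 -> legal
(7,2): no bracket -> illegal
(7,4): no bracket -> illegal
(7,5): flips 1 -> legal
(7,6): flips 1 -> legal

Answer: (1,1) (2,3) (2,4) (3,2) (3,5) (4,2) (6,6) (7,1) (7,5) (7,6)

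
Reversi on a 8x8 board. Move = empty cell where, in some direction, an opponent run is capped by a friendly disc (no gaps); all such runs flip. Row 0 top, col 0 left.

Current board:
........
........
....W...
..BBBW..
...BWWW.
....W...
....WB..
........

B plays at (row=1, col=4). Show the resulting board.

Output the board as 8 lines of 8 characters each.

Answer: ........
....B...
....B...
..BBBW..
...BWWW.
....W...
....WB..
........

Derivation:
Place B at (1,4); scan 8 dirs for brackets.
Dir NW: first cell '.' (not opp) -> no flip
Dir N: first cell '.' (not opp) -> no flip
Dir NE: first cell '.' (not opp) -> no flip
Dir W: first cell '.' (not opp) -> no flip
Dir E: first cell '.' (not opp) -> no flip
Dir SW: first cell '.' (not opp) -> no flip
Dir S: opp run (2,4) capped by B -> flip
Dir SE: first cell '.' (not opp) -> no flip
All flips: (2,4)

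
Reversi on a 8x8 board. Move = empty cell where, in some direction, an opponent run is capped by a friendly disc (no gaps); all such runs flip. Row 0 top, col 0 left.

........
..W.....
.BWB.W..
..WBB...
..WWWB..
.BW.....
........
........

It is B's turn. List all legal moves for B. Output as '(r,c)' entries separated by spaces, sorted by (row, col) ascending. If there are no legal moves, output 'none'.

Answer: (0,1) (0,3) (1,1) (1,6) (3,1) (4,1) (5,3) (5,4) (5,5) (6,1)

Derivation:
(0,1): flips 1 -> legal
(0,2): no bracket -> illegal
(0,3): flips 1 -> legal
(1,1): flips 1 -> legal
(1,3): no bracket -> illegal
(1,4): no bracket -> illegal
(1,5): no bracket -> illegal
(1,6): flips 1 -> legal
(2,4): no bracket -> illegal
(2,6): no bracket -> illegal
(3,1): flips 1 -> legal
(3,5): no bracket -> illegal
(3,6): no bracket -> illegal
(4,1): flips 4 -> legal
(5,3): flips 2 -> legal
(5,4): flips 3 -> legal
(5,5): flips 1 -> legal
(6,1): flips 2 -> legal
(6,2): no bracket -> illegal
(6,3): no bracket -> illegal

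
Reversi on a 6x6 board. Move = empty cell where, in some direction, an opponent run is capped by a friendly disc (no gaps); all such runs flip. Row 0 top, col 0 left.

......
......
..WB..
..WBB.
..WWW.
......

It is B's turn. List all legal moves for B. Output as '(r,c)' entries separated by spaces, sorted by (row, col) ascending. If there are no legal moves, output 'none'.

Answer: (1,1) (2,1) (3,1) (4,1) (5,1) (5,2) (5,3) (5,4) (5,5)

Derivation:
(1,1): flips 1 -> legal
(1,2): no bracket -> illegal
(1,3): no bracket -> illegal
(2,1): flips 1 -> legal
(3,1): flips 1 -> legal
(3,5): no bracket -> illegal
(4,1): flips 1 -> legal
(4,5): no bracket -> illegal
(5,1): flips 1 -> legal
(5,2): flips 1 -> legal
(5,3): flips 1 -> legal
(5,4): flips 1 -> legal
(5,5): flips 1 -> legal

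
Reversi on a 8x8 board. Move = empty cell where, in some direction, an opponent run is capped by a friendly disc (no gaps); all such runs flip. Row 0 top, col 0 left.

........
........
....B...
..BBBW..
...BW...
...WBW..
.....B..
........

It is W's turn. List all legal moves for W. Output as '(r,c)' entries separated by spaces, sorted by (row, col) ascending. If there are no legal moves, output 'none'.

(1,3): flips 1 -> legal
(1,4): flips 2 -> legal
(1,5): no bracket -> illegal
(2,1): no bracket -> illegal
(2,2): flips 1 -> legal
(2,3): flips 2 -> legal
(2,5): no bracket -> illegal
(3,1): flips 3 -> legal
(4,1): no bracket -> illegal
(4,2): flips 1 -> legal
(4,5): no bracket -> illegal
(5,2): no bracket -> illegal
(5,6): no bracket -> illegal
(6,3): no bracket -> illegal
(6,4): flips 1 -> legal
(6,6): no bracket -> illegal
(7,4): no bracket -> illegal
(7,5): flips 1 -> legal
(7,6): no bracket -> illegal

Answer: (1,3) (1,4) (2,2) (2,3) (3,1) (4,2) (6,4) (7,5)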